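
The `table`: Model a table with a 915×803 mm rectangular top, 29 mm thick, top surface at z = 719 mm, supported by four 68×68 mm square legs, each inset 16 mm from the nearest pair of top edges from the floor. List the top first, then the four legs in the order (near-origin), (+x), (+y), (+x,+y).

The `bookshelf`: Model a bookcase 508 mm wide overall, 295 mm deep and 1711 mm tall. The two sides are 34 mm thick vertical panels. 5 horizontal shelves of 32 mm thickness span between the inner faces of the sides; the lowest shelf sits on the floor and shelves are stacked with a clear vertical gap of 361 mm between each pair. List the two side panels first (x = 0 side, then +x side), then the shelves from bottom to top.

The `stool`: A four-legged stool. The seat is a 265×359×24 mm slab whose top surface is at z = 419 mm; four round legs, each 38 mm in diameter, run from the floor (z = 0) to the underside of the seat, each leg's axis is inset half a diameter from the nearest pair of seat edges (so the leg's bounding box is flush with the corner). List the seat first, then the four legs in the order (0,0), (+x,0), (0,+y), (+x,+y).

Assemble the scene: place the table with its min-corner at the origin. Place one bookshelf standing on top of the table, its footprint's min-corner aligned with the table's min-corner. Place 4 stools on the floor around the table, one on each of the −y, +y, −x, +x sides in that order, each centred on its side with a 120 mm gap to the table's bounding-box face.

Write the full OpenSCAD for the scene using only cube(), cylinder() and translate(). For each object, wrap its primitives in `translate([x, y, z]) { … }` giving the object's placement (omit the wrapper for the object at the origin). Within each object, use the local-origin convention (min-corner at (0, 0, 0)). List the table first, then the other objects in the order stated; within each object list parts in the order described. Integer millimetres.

translate([0, 0, 690]) cube([915, 803, 29]);
translate([16, 16, 0]) cube([68, 68, 690]);
translate([831, 16, 0]) cube([68, 68, 690]);
translate([16, 719, 0]) cube([68, 68, 690]);
translate([831, 719, 0]) cube([68, 68, 690]);
translate([0, 0, 719]) {
  cube([34, 295, 1711]);
  translate([474, 0, 0]) cube([34, 295, 1711]);
  translate([34, 0, 0]) cube([440, 295, 32]);
  translate([34, 0, 393]) cube([440, 295, 32]);
  translate([34, 0, 786]) cube([440, 295, 32]);
  translate([34, 0, 1179]) cube([440, 295, 32]);
  translate([34, 0, 1572]) cube([440, 295, 32]);
}
translate([325, -479, 0]) {
  translate([0, 0, 395]) cube([265, 359, 24]);
  translate([19, 19, 0]) cylinder(h = 395, r = 19);
  translate([246, 19, 0]) cylinder(h = 395, r = 19);
  translate([19, 340, 0]) cylinder(h = 395, r = 19);
  translate([246, 340, 0]) cylinder(h = 395, r = 19);
}
translate([325, 923, 0]) {
  translate([0, 0, 395]) cube([265, 359, 24]);
  translate([19, 19, 0]) cylinder(h = 395, r = 19);
  translate([246, 19, 0]) cylinder(h = 395, r = 19);
  translate([19, 340, 0]) cylinder(h = 395, r = 19);
  translate([246, 340, 0]) cylinder(h = 395, r = 19);
}
translate([-385, 222, 0]) {
  translate([0, 0, 395]) cube([265, 359, 24]);
  translate([19, 19, 0]) cylinder(h = 395, r = 19);
  translate([246, 19, 0]) cylinder(h = 395, r = 19);
  translate([19, 340, 0]) cylinder(h = 395, r = 19);
  translate([246, 340, 0]) cylinder(h = 395, r = 19);
}
translate([1035, 222, 0]) {
  translate([0, 0, 395]) cube([265, 359, 24]);
  translate([19, 19, 0]) cylinder(h = 395, r = 19);
  translate([246, 19, 0]) cylinder(h = 395, r = 19);
  translate([19, 340, 0]) cylinder(h = 395, r = 19);
  translate([246, 340, 0]) cylinder(h = 395, r = 19);
}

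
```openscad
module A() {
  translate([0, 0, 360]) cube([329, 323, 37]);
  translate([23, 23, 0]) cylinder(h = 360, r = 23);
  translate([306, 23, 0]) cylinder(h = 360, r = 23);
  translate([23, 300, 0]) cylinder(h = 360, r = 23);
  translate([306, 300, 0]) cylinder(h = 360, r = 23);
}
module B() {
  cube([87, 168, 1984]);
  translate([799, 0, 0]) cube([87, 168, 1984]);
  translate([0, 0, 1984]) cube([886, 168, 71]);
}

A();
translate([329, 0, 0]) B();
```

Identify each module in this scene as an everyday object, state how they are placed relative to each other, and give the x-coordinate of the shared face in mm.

A is a stool. B is a door frame. The door frame is against the stool's +x side, with their −y faces flush. The x-coordinate of the shared face is 329 mm.

The stool's +x face and the door frame's −x face are both at x = 329 mm.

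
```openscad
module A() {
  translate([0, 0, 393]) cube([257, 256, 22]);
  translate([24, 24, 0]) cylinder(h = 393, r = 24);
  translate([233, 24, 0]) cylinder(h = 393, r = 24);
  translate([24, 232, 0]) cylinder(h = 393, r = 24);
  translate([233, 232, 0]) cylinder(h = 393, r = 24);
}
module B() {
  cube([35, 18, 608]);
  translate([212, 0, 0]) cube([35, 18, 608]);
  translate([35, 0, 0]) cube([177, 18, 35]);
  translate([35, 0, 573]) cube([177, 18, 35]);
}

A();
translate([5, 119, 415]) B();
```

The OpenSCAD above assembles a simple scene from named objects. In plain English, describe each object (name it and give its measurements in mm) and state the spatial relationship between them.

A is a simple wooden stool: a rectangular seat 257 mm (x) by 256 mm (y), 22 mm thick, top face at z = 415 mm, on four round legs, each 48 mm in diameter. The legs rest on z = 0, each leg's axis is inset half a diameter from the nearest pair of seat edges (so the leg's bounding box is flush with the corner).

B is a picture frame with a 177×538 mm rectangular opening (x by z) and a uniform 35 mm border on every side. Frame depth is 18 mm along y. It is built from two vertical stiles running the full outside height and two horizontal rails spanning the gap between the stiles.

The picture frame is on top of the stool, centred.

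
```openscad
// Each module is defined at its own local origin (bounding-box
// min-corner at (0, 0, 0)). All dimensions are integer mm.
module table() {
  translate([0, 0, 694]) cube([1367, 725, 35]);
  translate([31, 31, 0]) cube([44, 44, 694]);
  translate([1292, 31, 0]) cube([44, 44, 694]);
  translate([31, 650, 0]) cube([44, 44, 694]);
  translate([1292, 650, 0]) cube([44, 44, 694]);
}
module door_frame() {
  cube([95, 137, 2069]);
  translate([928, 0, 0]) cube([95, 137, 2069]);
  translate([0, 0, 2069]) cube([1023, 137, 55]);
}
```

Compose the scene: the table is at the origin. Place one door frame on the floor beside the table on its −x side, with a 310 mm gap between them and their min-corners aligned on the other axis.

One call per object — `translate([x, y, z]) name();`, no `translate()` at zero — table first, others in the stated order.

table();
translate([-1333, 0, 0]) door_frame();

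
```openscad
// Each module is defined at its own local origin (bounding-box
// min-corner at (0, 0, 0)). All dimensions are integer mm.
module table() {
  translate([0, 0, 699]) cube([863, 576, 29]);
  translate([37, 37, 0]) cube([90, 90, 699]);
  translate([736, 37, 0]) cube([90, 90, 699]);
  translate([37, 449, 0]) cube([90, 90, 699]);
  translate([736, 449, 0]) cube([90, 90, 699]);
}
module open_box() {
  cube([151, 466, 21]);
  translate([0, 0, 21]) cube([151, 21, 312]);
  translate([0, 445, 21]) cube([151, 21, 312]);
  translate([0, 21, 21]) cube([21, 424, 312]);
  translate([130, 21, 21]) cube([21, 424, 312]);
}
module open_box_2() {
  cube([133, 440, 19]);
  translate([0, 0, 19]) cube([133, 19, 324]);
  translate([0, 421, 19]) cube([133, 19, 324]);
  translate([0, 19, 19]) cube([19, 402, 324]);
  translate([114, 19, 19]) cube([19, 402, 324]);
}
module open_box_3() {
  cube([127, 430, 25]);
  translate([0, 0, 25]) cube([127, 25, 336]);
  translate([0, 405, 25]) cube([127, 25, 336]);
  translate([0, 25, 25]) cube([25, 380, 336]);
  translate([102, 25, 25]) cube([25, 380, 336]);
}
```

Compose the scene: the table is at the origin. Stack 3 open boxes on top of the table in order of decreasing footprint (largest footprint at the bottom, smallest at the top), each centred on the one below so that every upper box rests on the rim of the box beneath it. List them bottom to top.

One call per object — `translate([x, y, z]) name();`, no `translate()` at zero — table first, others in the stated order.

table();
translate([356, 55, 728]) open_box();
translate([365, 68, 1061]) open_box_2();
translate([368, 73, 1404]) open_box_3();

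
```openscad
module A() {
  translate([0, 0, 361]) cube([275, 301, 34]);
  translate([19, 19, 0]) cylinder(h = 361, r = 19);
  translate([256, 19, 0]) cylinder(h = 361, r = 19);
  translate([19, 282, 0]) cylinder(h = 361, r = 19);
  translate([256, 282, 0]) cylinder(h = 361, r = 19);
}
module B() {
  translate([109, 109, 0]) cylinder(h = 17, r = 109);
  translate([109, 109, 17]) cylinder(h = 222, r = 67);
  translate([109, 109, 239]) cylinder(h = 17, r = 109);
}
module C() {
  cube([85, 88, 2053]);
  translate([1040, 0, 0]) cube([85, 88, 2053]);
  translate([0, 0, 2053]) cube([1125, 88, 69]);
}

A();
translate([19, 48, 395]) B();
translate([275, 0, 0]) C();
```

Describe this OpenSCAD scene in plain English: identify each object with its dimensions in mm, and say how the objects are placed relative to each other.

A is a four-legged stool. The seat is a 275×301×34 mm slab whose top surface is at z = 395 mm; four round legs, each 38 mm in diameter, run from the floor (z = 0) to the underside of the seat, each leg's axis is inset half a diameter from the nearest pair of seat edges (so the leg's bounding box is flush with the corner).

B is a spool: two coaxial disc flanges of radius 109 mm and thickness 17 mm, joined by a core cylinder of radius 67 mm and height 222 mm. The lower flange rests on z = 0 and the three cylinders share a vertical axis.

C is a rectangular door frame: two vertical jambs of 85×88 mm section, 2053 mm tall, with a clear opening 955 mm wide between their inner faces. A header 69 mm tall and 88 mm deep lies on top of the jambs and spans the full outside width.

The spool is on top of the stool. The door frame is against the stool's +x side, with their −y faces flush.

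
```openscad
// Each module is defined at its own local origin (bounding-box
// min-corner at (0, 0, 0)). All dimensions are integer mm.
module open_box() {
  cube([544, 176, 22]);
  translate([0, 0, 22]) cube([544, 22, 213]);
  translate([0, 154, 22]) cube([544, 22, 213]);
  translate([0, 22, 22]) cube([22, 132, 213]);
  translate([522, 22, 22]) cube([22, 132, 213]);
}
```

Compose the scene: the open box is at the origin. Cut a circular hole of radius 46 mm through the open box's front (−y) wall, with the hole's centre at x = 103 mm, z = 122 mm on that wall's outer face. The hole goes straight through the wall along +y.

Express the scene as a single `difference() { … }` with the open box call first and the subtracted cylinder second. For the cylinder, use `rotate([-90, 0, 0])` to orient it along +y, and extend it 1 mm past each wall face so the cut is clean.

difference() {
  open_box();
  translate([103, -1, 122]) rotate([-90, 0, 0]) cylinder(h = 24, r = 46);
}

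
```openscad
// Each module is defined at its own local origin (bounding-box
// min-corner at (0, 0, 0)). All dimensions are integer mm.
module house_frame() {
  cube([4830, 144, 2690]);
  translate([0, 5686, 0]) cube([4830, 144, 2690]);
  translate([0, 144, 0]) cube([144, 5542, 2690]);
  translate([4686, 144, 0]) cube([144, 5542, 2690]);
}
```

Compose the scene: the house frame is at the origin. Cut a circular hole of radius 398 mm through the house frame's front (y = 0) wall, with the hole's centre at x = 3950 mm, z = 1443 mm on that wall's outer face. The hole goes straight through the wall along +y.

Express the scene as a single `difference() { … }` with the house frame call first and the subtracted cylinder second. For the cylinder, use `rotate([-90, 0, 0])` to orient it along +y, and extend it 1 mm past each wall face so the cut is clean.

difference() {
  house_frame();
  translate([3950, -1, 1443]) rotate([-90, 0, 0]) cylinder(h = 146, r = 398);
}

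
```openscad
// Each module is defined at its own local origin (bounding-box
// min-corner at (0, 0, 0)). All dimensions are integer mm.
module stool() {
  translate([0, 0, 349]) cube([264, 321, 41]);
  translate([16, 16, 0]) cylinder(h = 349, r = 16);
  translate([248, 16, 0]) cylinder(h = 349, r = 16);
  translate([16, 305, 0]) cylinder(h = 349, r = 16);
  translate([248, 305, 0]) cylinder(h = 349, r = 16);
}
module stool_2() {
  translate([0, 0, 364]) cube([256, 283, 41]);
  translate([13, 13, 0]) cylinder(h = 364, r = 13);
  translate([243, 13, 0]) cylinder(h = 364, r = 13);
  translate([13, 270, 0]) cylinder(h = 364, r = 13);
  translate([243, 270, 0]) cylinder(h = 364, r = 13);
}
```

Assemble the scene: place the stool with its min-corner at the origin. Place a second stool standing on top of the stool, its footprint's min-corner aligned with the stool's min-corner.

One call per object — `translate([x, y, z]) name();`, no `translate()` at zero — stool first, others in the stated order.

stool();
translate([0, 0, 390]) stool_2();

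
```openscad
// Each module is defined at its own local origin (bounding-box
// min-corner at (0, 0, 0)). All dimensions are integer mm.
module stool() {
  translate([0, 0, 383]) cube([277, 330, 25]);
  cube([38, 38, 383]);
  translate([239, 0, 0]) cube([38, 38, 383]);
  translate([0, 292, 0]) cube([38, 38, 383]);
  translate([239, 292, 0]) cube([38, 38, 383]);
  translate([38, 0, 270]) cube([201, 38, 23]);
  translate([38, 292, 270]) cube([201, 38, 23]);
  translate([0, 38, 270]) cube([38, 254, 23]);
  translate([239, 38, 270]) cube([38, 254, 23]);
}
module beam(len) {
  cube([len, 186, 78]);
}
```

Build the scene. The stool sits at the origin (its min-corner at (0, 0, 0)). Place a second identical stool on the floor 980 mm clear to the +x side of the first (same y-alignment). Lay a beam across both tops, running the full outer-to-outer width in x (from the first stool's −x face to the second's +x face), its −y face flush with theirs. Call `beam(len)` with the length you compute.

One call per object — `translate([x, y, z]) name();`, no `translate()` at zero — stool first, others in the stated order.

stool();
translate([1257, 0, 0]) stool();
translate([0, 0, 408]) beam(1534);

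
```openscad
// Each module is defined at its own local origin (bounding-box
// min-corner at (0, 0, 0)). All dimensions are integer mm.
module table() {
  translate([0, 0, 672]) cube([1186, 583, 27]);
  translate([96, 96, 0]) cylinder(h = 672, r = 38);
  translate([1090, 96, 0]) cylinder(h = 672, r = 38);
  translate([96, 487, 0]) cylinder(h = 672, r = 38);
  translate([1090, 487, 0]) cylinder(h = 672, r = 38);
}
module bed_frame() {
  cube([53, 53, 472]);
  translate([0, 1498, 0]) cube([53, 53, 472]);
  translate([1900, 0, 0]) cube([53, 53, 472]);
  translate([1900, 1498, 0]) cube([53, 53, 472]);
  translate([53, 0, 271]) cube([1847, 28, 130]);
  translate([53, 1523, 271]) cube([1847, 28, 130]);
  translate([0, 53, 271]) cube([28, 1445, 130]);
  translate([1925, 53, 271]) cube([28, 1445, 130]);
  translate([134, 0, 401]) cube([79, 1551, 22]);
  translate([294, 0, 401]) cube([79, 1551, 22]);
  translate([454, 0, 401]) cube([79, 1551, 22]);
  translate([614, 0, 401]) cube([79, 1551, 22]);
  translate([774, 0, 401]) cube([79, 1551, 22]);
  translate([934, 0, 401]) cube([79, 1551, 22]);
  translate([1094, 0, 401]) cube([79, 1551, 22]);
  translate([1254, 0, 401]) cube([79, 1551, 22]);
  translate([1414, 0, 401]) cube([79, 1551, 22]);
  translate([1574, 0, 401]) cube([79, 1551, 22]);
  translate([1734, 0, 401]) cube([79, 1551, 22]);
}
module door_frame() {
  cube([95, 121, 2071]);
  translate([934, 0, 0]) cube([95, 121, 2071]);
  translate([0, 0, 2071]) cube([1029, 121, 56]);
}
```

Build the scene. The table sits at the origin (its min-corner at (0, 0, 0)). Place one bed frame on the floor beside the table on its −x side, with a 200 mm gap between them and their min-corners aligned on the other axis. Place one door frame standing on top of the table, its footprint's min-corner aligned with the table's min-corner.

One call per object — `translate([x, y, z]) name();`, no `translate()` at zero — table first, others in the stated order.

table();
translate([-2153, 0, 0]) bed_frame();
translate([0, 0, 699]) door_frame();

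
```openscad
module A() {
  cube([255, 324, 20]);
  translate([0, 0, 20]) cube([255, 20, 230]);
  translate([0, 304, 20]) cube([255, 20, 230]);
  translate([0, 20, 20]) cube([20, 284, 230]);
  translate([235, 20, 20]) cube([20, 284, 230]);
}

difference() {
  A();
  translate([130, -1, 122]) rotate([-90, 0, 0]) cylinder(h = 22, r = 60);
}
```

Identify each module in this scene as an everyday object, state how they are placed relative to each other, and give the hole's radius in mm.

A is an open box. The open box has a circular hole through its front wall. The hole's radius is 60 mm.

The subtracted cylinder has r = 60 mm.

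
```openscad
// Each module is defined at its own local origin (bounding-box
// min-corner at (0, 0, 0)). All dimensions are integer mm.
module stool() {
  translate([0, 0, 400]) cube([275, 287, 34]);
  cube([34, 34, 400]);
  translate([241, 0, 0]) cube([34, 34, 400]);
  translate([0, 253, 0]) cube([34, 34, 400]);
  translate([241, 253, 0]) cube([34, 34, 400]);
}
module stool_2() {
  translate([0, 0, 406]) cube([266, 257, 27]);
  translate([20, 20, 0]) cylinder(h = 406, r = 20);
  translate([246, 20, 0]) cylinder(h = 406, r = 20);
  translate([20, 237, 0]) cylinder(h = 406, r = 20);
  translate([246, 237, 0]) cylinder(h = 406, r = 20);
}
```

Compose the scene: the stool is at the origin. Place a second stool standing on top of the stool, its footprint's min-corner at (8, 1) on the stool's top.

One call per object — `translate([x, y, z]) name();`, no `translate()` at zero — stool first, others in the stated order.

stool();
translate([8, 1, 434]) stool_2();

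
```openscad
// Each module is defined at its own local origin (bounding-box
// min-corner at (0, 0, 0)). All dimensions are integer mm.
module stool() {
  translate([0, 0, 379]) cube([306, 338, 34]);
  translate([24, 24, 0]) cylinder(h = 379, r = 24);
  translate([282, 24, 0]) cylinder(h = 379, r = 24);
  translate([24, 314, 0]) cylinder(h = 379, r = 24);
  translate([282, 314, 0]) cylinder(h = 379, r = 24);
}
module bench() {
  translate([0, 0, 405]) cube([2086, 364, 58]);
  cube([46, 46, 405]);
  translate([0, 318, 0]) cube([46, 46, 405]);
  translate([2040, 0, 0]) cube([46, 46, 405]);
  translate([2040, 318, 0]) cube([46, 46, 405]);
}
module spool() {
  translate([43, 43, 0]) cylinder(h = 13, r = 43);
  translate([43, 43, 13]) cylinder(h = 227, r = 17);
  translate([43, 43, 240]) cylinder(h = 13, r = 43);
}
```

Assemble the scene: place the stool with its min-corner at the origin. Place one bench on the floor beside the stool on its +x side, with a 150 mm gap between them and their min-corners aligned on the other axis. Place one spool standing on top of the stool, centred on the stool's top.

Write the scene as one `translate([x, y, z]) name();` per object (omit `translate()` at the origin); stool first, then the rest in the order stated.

stool();
translate([456, 0, 0]) bench();
translate([110, 126, 413]) spool();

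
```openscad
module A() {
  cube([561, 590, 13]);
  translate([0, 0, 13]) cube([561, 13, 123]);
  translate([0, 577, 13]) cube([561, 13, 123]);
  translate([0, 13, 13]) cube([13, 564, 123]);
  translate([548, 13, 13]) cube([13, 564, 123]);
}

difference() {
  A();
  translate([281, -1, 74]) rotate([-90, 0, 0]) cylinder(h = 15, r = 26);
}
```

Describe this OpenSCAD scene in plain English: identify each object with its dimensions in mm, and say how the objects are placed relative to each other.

A is an open-topped rectangular box: outside dimensions 561×590×136 mm, with a uniform wall and base thickness of 13 mm. The base is a full 561×590 slab on the floor; four walls sit on top of the base. The front and back walls (the −y and +y sides) span the full width; the two side walls fit between them.

The open box has a circular hole of radius 26 mm through its front wall, centred at (x = 281, z = 74).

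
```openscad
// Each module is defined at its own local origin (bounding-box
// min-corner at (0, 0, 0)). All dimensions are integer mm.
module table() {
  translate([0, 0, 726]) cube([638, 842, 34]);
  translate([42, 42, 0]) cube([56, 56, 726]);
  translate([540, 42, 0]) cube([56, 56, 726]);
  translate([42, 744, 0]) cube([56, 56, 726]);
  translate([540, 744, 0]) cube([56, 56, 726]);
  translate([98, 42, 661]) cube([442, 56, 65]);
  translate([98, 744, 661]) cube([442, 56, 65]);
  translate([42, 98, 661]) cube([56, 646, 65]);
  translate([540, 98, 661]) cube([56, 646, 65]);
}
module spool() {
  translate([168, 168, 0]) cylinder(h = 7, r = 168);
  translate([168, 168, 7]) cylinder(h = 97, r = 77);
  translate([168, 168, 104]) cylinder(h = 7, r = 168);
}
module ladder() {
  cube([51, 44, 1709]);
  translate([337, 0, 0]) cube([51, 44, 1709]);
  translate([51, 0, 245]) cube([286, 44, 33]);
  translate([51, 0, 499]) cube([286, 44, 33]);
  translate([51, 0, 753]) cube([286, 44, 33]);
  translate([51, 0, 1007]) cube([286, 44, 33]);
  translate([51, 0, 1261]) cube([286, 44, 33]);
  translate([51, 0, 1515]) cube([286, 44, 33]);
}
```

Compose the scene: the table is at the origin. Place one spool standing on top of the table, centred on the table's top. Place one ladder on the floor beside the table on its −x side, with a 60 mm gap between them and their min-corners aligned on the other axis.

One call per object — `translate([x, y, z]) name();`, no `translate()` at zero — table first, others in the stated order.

table();
translate([151, 253, 760]) spool();
translate([-448, 0, 0]) ladder();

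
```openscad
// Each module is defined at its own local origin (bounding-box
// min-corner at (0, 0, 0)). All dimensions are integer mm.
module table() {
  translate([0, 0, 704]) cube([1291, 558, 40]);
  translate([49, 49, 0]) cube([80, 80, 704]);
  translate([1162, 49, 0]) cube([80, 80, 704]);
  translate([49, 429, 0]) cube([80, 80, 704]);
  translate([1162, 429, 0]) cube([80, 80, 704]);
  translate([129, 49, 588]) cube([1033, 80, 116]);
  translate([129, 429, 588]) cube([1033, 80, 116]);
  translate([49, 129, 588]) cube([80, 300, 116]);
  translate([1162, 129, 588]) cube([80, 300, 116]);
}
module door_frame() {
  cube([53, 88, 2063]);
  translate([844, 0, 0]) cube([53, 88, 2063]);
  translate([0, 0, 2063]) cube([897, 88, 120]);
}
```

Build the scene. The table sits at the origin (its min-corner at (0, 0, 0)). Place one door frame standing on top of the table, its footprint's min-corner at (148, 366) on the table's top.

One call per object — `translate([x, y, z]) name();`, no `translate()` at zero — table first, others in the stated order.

table();
translate([148, 366, 744]) door_frame();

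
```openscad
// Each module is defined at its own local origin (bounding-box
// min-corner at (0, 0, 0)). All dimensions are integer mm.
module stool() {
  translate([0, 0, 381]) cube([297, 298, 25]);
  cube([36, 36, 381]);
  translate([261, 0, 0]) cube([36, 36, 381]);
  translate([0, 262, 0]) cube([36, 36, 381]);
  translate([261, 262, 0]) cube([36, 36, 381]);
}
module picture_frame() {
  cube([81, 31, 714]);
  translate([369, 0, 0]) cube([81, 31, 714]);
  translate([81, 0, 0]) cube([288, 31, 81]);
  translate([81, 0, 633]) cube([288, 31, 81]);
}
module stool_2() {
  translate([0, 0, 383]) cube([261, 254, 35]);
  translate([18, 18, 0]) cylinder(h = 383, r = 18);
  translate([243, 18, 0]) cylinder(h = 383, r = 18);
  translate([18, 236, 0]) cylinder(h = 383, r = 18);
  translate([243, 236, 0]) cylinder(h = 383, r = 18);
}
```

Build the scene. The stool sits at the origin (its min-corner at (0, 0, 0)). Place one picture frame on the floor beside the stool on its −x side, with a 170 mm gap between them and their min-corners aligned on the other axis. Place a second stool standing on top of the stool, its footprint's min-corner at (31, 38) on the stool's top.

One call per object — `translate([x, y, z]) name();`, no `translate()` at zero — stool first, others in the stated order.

stool();
translate([-620, 0, 0]) picture_frame();
translate([31, 38, 406]) stool_2();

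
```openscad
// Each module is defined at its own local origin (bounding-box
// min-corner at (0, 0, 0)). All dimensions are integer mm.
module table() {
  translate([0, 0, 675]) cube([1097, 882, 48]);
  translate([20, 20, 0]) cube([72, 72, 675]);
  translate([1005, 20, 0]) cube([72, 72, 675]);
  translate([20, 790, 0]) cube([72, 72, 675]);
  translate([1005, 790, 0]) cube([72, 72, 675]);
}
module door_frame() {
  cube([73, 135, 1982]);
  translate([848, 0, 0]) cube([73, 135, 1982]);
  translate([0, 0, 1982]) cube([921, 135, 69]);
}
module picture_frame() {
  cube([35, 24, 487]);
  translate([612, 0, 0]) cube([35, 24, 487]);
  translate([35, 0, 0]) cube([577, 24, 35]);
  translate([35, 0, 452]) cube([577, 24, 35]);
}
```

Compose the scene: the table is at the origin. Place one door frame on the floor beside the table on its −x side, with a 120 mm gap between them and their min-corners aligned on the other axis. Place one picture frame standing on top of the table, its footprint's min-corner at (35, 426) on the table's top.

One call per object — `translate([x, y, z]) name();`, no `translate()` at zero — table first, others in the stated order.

table();
translate([-1041, 0, 0]) door_frame();
translate([35, 426, 723]) picture_frame();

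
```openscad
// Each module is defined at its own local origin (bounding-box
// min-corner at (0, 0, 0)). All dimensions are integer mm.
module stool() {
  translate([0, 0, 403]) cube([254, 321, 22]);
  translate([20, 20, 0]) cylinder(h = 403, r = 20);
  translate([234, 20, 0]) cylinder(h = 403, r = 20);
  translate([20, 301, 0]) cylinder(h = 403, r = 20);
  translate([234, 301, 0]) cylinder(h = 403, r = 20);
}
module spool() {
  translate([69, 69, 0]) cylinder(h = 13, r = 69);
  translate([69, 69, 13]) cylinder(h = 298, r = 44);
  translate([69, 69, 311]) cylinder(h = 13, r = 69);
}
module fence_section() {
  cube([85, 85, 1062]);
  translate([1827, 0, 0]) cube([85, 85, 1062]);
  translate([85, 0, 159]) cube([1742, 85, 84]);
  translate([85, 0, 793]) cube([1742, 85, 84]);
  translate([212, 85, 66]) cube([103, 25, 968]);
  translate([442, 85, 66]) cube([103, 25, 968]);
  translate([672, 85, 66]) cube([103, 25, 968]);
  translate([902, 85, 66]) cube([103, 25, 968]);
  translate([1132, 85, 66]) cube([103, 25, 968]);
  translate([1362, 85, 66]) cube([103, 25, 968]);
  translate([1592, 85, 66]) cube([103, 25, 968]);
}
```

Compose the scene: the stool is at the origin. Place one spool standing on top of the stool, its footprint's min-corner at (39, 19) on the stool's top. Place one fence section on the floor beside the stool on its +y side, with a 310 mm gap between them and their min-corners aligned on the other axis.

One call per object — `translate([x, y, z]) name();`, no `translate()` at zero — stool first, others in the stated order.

stool();
translate([39, 19, 425]) spool();
translate([0, 631, 0]) fence_section();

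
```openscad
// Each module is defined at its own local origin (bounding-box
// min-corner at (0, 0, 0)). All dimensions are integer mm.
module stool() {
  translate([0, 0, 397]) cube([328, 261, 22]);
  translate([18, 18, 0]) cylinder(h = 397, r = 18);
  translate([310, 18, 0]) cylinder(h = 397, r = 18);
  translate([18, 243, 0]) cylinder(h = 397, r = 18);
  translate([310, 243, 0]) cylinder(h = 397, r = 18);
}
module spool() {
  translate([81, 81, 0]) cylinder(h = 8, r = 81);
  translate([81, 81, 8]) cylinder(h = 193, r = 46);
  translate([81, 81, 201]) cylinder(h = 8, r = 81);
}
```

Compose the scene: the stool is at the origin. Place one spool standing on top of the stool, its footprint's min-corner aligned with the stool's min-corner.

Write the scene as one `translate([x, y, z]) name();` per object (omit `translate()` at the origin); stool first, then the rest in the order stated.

stool();
translate([0, 0, 419]) spool();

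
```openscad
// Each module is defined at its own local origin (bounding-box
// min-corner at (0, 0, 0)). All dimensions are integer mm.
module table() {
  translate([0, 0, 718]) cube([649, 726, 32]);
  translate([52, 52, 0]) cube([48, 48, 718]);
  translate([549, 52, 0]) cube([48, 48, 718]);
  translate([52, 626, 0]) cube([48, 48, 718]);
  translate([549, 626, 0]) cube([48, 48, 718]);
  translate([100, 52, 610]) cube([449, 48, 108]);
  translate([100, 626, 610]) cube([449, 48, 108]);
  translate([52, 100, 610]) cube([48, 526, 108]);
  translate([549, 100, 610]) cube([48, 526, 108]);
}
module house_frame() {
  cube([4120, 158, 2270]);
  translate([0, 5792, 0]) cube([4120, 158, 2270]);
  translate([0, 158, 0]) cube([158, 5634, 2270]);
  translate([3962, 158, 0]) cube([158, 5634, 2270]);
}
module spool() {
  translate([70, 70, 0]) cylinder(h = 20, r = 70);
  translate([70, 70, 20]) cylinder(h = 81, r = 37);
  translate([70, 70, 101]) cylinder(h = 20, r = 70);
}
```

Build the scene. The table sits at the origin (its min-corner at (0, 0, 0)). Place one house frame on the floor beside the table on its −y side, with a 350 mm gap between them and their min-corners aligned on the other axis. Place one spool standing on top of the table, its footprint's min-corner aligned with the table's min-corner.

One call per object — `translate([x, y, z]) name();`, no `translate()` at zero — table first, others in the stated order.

table();
translate([0, -6300, 0]) house_frame();
translate([0, 0, 750]) spool();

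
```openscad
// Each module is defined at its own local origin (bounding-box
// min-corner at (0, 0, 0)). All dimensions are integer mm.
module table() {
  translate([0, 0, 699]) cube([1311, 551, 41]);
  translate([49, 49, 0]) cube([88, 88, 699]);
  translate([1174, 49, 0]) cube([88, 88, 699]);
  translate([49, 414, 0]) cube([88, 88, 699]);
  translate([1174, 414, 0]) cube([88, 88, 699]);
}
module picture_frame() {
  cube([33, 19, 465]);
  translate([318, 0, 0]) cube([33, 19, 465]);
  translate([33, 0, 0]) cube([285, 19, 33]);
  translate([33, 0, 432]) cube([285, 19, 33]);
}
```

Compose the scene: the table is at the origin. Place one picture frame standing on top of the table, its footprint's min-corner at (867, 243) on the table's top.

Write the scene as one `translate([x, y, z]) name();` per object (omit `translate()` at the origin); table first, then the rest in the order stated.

table();
translate([867, 243, 740]) picture_frame();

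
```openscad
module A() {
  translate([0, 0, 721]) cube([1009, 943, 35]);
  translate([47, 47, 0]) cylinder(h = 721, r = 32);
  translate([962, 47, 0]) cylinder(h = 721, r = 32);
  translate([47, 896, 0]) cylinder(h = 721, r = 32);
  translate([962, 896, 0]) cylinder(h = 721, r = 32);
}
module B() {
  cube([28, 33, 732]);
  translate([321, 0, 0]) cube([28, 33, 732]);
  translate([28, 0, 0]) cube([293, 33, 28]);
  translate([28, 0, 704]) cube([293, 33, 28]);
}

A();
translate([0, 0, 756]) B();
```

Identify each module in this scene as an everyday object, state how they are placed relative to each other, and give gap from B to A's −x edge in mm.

A is a table. B is a picture frame. The picture frame is on top of the table. The gap from the picture frame to the table's −x edge is 0 mm.

The picture frame's min-x is at 0; the table's min-x is 0; gap = 0 mm.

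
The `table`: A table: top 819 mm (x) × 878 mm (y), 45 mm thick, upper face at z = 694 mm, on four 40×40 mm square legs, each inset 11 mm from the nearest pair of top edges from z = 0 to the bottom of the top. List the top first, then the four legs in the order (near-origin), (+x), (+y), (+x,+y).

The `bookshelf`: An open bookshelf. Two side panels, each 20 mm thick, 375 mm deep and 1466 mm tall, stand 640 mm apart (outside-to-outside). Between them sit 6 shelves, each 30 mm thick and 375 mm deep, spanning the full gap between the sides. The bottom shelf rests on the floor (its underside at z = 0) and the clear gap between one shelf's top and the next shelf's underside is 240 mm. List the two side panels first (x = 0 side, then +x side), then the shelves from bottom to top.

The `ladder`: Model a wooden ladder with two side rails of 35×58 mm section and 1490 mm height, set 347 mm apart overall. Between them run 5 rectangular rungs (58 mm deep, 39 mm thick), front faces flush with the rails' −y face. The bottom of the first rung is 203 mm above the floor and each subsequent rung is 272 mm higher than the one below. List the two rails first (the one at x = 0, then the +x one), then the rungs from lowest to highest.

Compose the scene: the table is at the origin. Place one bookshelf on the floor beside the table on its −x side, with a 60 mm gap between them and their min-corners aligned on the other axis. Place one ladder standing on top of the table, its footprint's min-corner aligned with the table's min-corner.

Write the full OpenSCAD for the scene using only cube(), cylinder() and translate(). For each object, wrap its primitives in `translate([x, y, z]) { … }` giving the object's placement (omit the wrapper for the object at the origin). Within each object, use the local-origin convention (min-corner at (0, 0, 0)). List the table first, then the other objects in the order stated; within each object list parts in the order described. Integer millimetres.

translate([0, 0, 649]) cube([819, 878, 45]);
translate([11, 11, 0]) cube([40, 40, 649]);
translate([768, 11, 0]) cube([40, 40, 649]);
translate([11, 827, 0]) cube([40, 40, 649]);
translate([768, 827, 0]) cube([40, 40, 649]);
translate([-700, 0, 0]) {
  cube([20, 375, 1466]);
  translate([620, 0, 0]) cube([20, 375, 1466]);
  translate([20, 0, 0]) cube([600, 375, 30]);
  translate([20, 0, 270]) cube([600, 375, 30]);
  translate([20, 0, 540]) cube([600, 375, 30]);
  translate([20, 0, 810]) cube([600, 375, 30]);
  translate([20, 0, 1080]) cube([600, 375, 30]);
  translate([20, 0, 1350]) cube([600, 375, 30]);
}
translate([0, 0, 694]) {
  cube([35, 58, 1490]);
  translate([312, 0, 0]) cube([35, 58, 1490]);
  translate([35, 0, 203]) cube([277, 58, 39]);
  translate([35, 0, 475]) cube([277, 58, 39]);
  translate([35, 0, 747]) cube([277, 58, 39]);
  translate([35, 0, 1019]) cube([277, 58, 39]);
  translate([35, 0, 1291]) cube([277, 58, 39]);
}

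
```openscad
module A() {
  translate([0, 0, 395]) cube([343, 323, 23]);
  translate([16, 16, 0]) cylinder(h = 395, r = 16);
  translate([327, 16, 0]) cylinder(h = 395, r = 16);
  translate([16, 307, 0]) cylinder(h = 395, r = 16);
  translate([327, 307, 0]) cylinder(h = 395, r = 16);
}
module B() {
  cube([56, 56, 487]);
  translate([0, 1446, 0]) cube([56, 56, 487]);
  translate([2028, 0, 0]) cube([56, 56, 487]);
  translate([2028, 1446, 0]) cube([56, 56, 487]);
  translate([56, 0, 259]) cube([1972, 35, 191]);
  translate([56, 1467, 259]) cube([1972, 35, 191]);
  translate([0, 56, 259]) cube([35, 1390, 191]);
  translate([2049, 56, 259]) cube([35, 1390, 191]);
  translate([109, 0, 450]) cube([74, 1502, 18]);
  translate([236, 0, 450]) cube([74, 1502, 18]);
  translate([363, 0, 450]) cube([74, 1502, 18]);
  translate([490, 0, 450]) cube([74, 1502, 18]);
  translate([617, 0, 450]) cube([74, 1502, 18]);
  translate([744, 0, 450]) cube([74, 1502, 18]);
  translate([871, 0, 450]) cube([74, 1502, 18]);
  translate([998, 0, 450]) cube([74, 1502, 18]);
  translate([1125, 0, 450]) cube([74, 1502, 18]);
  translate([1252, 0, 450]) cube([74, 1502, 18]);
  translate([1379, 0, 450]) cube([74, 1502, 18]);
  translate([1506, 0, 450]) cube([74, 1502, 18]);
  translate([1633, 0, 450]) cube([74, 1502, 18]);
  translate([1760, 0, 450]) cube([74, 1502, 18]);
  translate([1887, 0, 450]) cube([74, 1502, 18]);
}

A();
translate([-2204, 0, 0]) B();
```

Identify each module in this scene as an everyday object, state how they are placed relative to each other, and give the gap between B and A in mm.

The bed frame's nearest face is 120 mm from the stool's −x face.

A is a stool. B is a bed frame. The bed frame is on the floor beside the stool on its −x side. The gap between the bed frame and the stool is 120 mm.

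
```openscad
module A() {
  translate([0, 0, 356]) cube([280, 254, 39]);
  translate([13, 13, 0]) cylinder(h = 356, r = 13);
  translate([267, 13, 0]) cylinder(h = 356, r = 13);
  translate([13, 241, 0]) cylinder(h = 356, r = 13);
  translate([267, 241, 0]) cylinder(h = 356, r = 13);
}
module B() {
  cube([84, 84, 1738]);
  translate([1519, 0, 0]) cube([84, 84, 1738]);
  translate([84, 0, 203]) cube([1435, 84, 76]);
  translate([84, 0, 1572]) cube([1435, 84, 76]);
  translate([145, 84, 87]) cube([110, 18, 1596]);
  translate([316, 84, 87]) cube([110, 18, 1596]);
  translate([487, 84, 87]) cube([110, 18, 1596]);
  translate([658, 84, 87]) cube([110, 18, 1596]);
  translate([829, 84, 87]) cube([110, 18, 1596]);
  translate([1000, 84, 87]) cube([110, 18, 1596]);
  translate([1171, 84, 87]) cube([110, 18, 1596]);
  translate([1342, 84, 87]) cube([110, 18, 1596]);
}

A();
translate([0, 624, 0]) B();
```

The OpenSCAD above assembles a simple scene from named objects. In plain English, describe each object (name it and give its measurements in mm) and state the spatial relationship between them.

A is a simple wooden stool: a rectangular seat 280 mm (x) by 254 mm (y), 39 mm thick, top face at z = 395 mm, on four round legs, each 26 mm in diameter. The legs rest on z = 0, each leg's axis is inset half a diameter from the nearest pair of seat edges (so the leg's bounding box is flush with the corner).

B is a fence section. Two 84×84 mm posts, 1738 mm tall, stand on the floor with a clear span of 1435 mm between their inner faces. Two horizontal rails of 84×76 mm section span the gap between the posts with their undersides at z = 203 mm and z = 1572 mm, flush with the posts' −y face. 8 pickets, each 110 mm wide, 18 mm thick and 1596 mm tall, are fixed to the +y face of the rails with their bottoms at z = 87 mm, evenly spaced across the span with equal gaps (rounded down to the nearest mm) at the −x end and between each pair — any rounding remainder accumulates at the +x end.

The fence section is on the floor beside the stool on its +y side.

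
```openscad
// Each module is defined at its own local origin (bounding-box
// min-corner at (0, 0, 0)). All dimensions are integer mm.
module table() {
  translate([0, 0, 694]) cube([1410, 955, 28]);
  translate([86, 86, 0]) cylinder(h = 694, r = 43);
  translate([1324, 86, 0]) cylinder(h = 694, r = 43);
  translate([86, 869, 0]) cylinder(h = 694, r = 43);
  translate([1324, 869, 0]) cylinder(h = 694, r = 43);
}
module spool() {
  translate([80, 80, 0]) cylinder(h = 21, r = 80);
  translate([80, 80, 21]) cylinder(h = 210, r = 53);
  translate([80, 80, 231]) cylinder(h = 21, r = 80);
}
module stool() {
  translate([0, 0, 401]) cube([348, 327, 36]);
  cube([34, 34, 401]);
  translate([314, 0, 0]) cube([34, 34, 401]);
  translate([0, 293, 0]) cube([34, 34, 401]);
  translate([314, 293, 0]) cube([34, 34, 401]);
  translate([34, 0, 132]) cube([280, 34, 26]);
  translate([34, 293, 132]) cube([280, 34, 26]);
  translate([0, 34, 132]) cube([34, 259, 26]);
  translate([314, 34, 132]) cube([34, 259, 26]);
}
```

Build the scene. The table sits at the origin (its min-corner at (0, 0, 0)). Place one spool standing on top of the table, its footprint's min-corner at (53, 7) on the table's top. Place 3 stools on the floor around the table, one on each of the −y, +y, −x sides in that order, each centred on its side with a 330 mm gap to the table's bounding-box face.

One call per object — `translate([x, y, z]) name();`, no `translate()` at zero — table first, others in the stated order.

table();
translate([53, 7, 722]) spool();
translate([531, -657, 0]) stool();
translate([531, 1285, 0]) stool();
translate([-678, 314, 0]) stool();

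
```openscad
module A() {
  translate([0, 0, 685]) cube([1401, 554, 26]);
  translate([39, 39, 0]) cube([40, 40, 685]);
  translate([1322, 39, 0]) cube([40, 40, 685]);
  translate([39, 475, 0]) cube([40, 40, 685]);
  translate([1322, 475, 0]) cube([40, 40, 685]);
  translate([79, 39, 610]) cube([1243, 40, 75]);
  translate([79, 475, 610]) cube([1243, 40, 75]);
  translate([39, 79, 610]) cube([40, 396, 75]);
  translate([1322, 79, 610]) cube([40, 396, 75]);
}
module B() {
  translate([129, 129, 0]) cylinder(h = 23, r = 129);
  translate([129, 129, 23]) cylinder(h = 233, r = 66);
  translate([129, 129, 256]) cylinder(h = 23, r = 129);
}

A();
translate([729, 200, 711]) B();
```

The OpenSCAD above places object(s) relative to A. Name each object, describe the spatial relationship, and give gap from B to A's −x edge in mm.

A is a table. B is a spool. The spool is on top of the table. The gap from the spool to the table's −x edge is 729 mm.

The spool's min-x is at 729; the table's min-x is 0; gap = 729 mm.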